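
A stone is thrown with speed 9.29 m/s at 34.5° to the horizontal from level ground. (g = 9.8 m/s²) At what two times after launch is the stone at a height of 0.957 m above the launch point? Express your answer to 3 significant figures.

0.232 s and 0.842 s

v_y0 = 9.29 sin 34.5° = 5.262 m/s.
Set y = v_y0 t − ½ g t² = 0.957: 4.900 t² − 5.262 t + 0.957 = 0.
t = [5.262 ± √(27.69 − 18.76)] / 9.8 = (5.262 ± 2.988) / 9.8, giving t = 0.232 s or t = 0.842 s.
So the stone is at 0.957 m at t = 0.232 s (rising) and t = 0.842 s (falling).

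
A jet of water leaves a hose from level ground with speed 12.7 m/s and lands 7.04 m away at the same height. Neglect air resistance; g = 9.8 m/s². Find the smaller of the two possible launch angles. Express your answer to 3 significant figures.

Level-ground range: R = v₀² sin(2θ)/g ⇒ sin 2θ = R g / v₀² = 7.04×9.8/12.7² = 0.4278.
2θ = arcsin(0.4278) = 25.33° or 180° − 25.33° = 154.67°.
So θ = 12.7° or θ = 77.3°.

12.7°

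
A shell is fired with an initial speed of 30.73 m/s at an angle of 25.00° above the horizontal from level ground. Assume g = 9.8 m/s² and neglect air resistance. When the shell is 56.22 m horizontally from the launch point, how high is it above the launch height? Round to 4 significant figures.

v_x = 30.73 cos 25.00° = 27.851 m/s, v_y0 = 30.73 sin 25.00° = 12.987 m/s.
Time to reach x = 56.22 m: t = x / v_x = 56.22 / 27.851 = 2.0186 s.
y = v_y0 t − ½ g t² = 12.987×2.0186 − 4.900×2.0186² = 6.249 m.

6.249 m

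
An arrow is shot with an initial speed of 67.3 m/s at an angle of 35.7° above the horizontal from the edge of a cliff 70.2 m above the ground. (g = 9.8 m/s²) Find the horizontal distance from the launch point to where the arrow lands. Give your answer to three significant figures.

Components: v_x = 67.3 cos 35.7° = 54.65 m/s, v_y = 67.3 sin 35.7° = 39.27 m/s.
Vertical: 0 = 70.2 + 39.27 t − ½(9.8) t² ⇒ 4.900 t² − 39.27 t − 70.2 = 0.
t = [39.27 + √(1542 + 1376)] / 9.800 = 9.519 s.
Horizontal: R = v_x · t = 54.65 × 9.519 = 520 m.

520 m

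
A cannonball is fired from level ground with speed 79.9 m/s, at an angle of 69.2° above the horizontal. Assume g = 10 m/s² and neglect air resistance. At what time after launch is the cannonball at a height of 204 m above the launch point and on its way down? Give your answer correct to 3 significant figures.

11.3 s

v_y0 = 79.9 sin 69.2° = 74.69 m/s.
Set y = v_y0 t − ½ g t² = 204: 5.000 t² − 74.69 t + 204 = 0.
t = [74.69 ± √(5579 − 4080)] / 10 = (74.69 ± 38.72) / 10, giving t = 3.60 s or t = 11.3 s.
On the way down corresponds to the larger root: t = 11.3 s.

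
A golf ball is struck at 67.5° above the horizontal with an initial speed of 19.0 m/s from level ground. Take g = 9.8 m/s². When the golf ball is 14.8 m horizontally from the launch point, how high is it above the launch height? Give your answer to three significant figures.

v_x = 19.0 cos 67.5° = 7.271 m/s, v_y0 = 19.0 sin 67.5° = 17.55 m/s.
Time to reach x = 14.8 m: t = x / v_x = 14.8 / 7.271 = 2.035 s.
y = v_y0 t − ½ g t² = 17.55×2.035 − 4.900×2.035² = 15.4 m.

15.4 m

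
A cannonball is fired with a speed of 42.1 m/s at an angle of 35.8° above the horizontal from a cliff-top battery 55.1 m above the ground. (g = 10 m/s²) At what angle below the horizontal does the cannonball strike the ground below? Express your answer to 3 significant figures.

50.4°

v_x = 42.1 cos 35.8° = 34.15 m/s.
At impact |v_y| = √(v_y0² + 2 g h) = √(24.63² + 2×10×55.1) = 41.34 m/s.
Angle below horizontal = arctan(|v_y| / v_x) = arctan(41.34 / 34.15) = 50.4°.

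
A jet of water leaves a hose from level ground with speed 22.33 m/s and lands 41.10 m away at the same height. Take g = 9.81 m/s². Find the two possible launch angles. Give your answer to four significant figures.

Level-ground range: R = v₀² sin(2θ)/g ⇒ sin 2θ = R g / v₀² = 41.10×9.81/22.33² = 0.8086.
2θ = arcsin(0.8086) = 53.959° or 180° − 53.959° = 126.041°.
So θ = 26.98° or θ = 63.02°.

26.98° and 63.02°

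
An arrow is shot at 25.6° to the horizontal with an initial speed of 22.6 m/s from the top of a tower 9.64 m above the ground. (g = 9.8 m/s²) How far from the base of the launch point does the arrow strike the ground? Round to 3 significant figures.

Components: v_x = 22.6 cos 25.6° = 20.38 m/s, v_y = 22.6 sin 25.6° = 9.765 m/s.
Vertical: 0 = 9.64 + 9.765 t − ½(9.8) t² ⇒ 4.900 t² − 9.765 t − 9.64 = 0.
t = [9.765 + √(95.36 + 188.9)] / 9.800 = 2.717 s.
Horizontal: R = v_x · t = 20.38 × 2.717 = 55.4 m.

55.4 m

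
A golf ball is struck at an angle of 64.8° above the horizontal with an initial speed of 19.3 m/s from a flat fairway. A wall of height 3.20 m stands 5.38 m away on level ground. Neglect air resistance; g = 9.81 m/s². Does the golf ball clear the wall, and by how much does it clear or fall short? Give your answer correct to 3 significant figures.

Yes — it clears the wall by 6.13 m.

v_x = 19.3 cos 64.8° = 8.218 m/s; v_y0 = 19.3 sin 64.8° = 17.46 m/s.
Time to reach the wall: t = 5.38 / 8.218 = 0.6547 s.
Height at that point: y = 17.46×0.6547 − 4.905×0.6547² = 9.329 m.
That is 9.329 − 3.20 = 6.13 m above the top of the wall, so the golf ball clears it.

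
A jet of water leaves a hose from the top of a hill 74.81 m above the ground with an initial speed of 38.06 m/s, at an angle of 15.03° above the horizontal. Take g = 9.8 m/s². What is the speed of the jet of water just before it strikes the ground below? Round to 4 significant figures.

53.99 m/s

v_x = 38.06 cos 15.03° = 36.758 m/s is unchanged throughout.
For the vertical component, v_y² = v_y0² + 2 g h = (9.8699)² + 2×9.8×74.81 = 1563.7, so |v_y| = 39.544 m/s.
Impact speed = √(v_x² + v_y²) = √(1351.2 + 1563.7) = 53.99 m/s.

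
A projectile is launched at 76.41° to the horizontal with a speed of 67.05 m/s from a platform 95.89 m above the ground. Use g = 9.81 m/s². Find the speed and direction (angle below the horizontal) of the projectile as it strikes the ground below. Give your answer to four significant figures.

v_x = 67.05 cos 76.41° = 15.755 m/s (constant).
|v_y| at impact = √((65.173)² + 2×9.81×95.89) = 78.287 m/s.
Speed = √(15.755² + 78.287²) = 79.86 m/s; angle = arctan(78.287/15.755) = 78.62° below horizontal.

79.86 m/s at 78.62° below the horizontal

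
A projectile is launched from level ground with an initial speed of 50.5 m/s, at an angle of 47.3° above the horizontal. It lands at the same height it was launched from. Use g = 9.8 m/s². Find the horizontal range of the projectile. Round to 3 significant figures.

Components: v_x = 50.5 cos 47.3° = 34.25 m/s, v_y = 50.5 sin 47.3° = 37.11 m/s.
Time of flight (same landing height): t = 2 v_y / g = 2 × 37.11 / 9.8 = 7.573 s.
Range: R = v_x · t = 34.25 × 7.573 = 259 m.

259 m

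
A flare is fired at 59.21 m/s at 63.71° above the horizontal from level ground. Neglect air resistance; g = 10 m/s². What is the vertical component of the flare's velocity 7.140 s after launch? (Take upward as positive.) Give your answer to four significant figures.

-18.31 m/s

Initial vertical component: v_y0 = 59.21 sin 63.71° = 53.086 m/s.
v_y(t) = v_y0 − g t = 53.086 − 10 × 7.140 = -18.31 m/s.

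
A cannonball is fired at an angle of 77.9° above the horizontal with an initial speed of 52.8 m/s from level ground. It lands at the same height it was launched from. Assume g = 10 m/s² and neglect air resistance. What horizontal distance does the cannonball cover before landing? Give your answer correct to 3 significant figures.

Components: v_x = 52.8 cos 77.9° = 11.07 m/s, v_y = 52.8 sin 77.9° = 51.63 m/s.
Time of flight (same landing height): t = 2 v_y / g = 2 × 51.63 / 10 = 10.33 s.
Range: R = v_x · t = 11.07 × 10.33 = 114 m.

114 m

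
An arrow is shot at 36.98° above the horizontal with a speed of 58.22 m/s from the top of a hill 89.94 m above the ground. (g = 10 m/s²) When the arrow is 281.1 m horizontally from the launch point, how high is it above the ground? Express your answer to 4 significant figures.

v_x = 58.22 cos 36.98° = 46.509 m/s, v_y0 = 58.22 sin 36.98° = 35.021 m/s.
Time to reach x = 281.1 m: t = x / v_x = 281.1 / 46.509 = 6.0440 s.
y = 89.94 + v_y0 t − ½ g t² = 89.94 + 35.021×6.0440 − 5.000×6.0440² = 119.0 m.

119.0 m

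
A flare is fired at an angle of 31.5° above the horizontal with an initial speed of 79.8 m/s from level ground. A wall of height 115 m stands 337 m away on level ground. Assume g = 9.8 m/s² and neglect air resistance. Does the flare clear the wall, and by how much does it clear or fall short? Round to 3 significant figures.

v_x = 79.8 cos 31.5° = 68.04 m/s; v_y0 = 79.8 sin 31.5° = 41.70 m/s.
Time to reach the wall: t = 337 / 68.04 = 4.953 s.
Height at that point: y = 41.70×4.953 − 4.900×4.953² = 86.33 m.
That is 115 − 86.33 = 28.7 m below the top of the wall, so the flare does not clear it.

No — it falls 28.7 m short of clearing the wall.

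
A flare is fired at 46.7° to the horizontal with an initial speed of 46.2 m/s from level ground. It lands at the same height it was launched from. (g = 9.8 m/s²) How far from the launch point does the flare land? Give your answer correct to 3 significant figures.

Components: v_x = 46.2 cos 46.7° = 31.68 m/s, v_y = 46.2 sin 46.7° = 33.62 m/s.
Time of flight (same landing height): t = 2 v_y / g = 2 × 33.62 / 9.8 = 6.861 s.
Range: R = v_x · t = 31.68 × 6.861 = 217 m.

217 m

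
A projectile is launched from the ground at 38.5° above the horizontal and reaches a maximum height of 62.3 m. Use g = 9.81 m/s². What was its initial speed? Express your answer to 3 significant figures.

56.2 m/s

At maximum height v_y = 0, so (v₀ sin θ)² = 2 g H.
v₀ sin 38.5° = √(2 × 9.81 × 62.3) = 34.96 m/s.
v₀ = 34.96 / sin 38.5° = 34.96 / 0.6225 = 56.2 m/s.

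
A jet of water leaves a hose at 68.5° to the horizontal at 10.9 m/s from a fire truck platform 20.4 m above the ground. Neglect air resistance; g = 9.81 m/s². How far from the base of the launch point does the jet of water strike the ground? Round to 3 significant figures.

13.3 m

Components: v_x = 10.9 cos 68.5° = 3.995 m/s, v_y = 10.9 sin 68.5° = 10.14 m/s.
Vertical: 0 = 20.4 + 10.14 t − ½(9.81) t² ⇒ 4.905 t² − 10.14 t − 20.4 = 0.
t = [10.14 + √(102.8 + 400.2)] / 9.810 = 3.320 s.
Horizontal: R = v_x · t = 3.995 × 3.320 = 13.3 m.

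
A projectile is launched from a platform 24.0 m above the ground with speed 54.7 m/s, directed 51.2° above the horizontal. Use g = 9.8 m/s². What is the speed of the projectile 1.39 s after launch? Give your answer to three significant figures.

v_x = 54.7 cos 51.2° = 34.28 m/s (constant).
v_y(t) = 54.7 sin 51.2° − g t = 42.63 − 9.8 × 1.39 = 29.01 m/s.
Speed = √(v_x² + v_y²) = √(1175 + 841.6) = 44.9 m/s.

44.9 m/s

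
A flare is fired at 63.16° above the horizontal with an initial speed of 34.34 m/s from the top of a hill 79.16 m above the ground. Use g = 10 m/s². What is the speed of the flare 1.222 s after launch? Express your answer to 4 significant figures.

24.08 m/s

v_x = 34.34 cos 63.16° = 15.505 m/s (constant).
v_y(t) = 34.34 sin 63.16° − g t = 30.641 − 10 × 1.222 = 18.421 m/s.
Speed = √(v_x² + v_y²) = √(240.41 + 339.33) = 24.08 m/s.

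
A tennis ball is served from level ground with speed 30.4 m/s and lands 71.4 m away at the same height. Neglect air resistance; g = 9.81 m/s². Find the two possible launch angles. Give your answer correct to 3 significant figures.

Level-ground range: R = v₀² sin(2θ)/g ⇒ sin 2θ = R g / v₀² = 71.4×9.81/30.4² = 0.7579.
2θ = arcsin(0.7579) = 49.28° or 180° − 49.28° = 130.72°.
So θ = 24.6° or θ = 65.4°.

24.6° and 65.4°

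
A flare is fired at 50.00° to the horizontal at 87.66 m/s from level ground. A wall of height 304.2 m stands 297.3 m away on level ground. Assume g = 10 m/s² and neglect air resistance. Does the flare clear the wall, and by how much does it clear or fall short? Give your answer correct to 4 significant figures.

v_x = 87.66 cos 50.00° = 56.347 m/s; v_y0 = 87.66 sin 50.00° = 67.151 m/s.
Time to reach the wall: t = 297.3 / 56.347 = 5.2762 s.
Height at that point: y = 67.151×5.2762 − 5.000×5.2762² = 215.11 m.
That is 304.2 − 215.11 = 89.09 m below the top of the wall, so the flare does not clear it.

No — it falls 89.09 m short of clearing the wall.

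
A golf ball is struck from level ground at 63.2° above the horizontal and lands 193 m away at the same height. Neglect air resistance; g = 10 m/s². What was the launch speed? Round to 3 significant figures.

49.0 m/s

On level ground, R = v₀² sin(2θ) / g, so v₀ = √(R g / sin 2θ).
sin(2 × 63.2°) = 0.8049.
v₀ = √(193 × 10 / 0.8049) = √2398 = 49.0 m/s.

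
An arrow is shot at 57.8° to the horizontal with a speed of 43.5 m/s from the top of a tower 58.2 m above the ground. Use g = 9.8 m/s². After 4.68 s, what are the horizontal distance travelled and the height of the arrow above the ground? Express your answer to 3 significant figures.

x = 108 m, y = 123 m

v_x = 43.5 cos 57.8° = 23.18 m/s; v_y0 = 43.5 sin 57.8° = 36.81 m/s.
x = v_x t = 23.18 × 4.68 = 108 m.
y = 58.2 + v_y0 t − ½ g t² = 123 m.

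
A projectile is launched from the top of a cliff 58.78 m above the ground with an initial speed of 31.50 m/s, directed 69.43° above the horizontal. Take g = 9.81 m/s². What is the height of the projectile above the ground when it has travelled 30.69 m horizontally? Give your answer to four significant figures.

v_x = 31.50 cos 69.43° = 11.068 m/s, v_y0 = 31.50 sin 69.43° = 29.492 m/s.
Time to reach x = 30.69 m: t = x / v_x = 30.69 / 11.068 = 2.7729 s.
y = 58.78 + v_y0 t − ½ g t² = 58.78 + 29.492×2.7729 − 4.905×2.7729² = 102.8 m.

102.8 m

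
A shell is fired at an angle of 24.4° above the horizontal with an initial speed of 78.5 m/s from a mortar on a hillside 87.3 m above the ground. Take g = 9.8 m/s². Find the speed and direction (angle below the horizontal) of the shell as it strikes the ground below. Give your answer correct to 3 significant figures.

v_x = 78.5 cos 24.4° = 71.49 m/s (constant).
|v_y| at impact = √((32.43)² + 2×9.8×87.3) = 52.56 m/s.
Speed = √(71.49² + 52.56²) = 88.7 m/s; angle = arctan(52.56/71.49) = 36.3° below horizontal.

88.7 m/s at 36.3° below the horizontal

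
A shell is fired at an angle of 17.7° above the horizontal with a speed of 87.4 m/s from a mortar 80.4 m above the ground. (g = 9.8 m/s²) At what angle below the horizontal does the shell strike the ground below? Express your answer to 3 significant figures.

29.8°

v_x = 87.4 cos 17.7° = 83.26 m/s.
At impact |v_y| = √(v_y0² + 2 g h) = √(26.57² + 2×9.8×80.4) = 47.77 m/s.
Angle below horizontal = arctan(|v_y| / v_x) = arctan(47.77 / 83.26) = 29.8°.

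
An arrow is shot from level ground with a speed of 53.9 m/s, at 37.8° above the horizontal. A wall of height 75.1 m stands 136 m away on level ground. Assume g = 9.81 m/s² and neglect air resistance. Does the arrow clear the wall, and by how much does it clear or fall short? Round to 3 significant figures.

No — it falls 19.6 m short of clearing the wall.

v_x = 53.9 cos 37.8° = 42.59 m/s; v_y0 = 53.9 sin 37.8° = 33.04 m/s.
Time to reach the wall: t = 136 / 42.59 = 3.193 s.
Height at that point: y = 33.04×3.193 − 4.905×3.193² = 55.49 m.
That is 75.1 − 55.49 = 19.6 m below the top of the wall, so the arrow does not clear it.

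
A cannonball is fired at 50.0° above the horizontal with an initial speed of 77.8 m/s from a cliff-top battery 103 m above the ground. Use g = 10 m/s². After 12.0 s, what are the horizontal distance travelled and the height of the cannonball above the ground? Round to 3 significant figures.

v_x = 77.8 cos 50.0° = 50.01 m/s; v_y0 = 77.8 sin 50.0° = 59.60 m/s.
x = v_x t = 50.01 × 12.0 = 600 m.
y = 103 + v_y0 t − ½ g t² = 98.2 m.

x = 600 m, y = 98.2 m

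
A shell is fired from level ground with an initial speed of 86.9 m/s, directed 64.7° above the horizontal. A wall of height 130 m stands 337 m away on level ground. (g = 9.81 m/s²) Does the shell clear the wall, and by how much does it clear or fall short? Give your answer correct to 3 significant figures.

v_x = 86.9 cos 64.7° = 37.14 m/s; v_y0 = 86.9 sin 64.7° = 78.56 m/s.
Time to reach the wall: t = 337 / 37.14 = 9.074 s.
Height at that point: y = 78.56×9.074 − 4.905×9.074² = 309.0 m.
That is 309.0 − 130 = 179 m above the top of the wall, so the shell clears it.

Yes — it clears the wall by 179 m.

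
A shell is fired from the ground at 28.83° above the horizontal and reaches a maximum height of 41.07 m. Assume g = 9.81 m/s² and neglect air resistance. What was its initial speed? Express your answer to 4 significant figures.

58.87 m/s

At maximum height v_y = 0, so (v₀ sin θ)² = 2 g H.
v₀ sin 28.83° = √(2 × 9.81 × 41.07) = 28.387 m/s.
v₀ = 28.387 / sin 28.83° = 28.387 / 0.4822 = 58.87 m/s.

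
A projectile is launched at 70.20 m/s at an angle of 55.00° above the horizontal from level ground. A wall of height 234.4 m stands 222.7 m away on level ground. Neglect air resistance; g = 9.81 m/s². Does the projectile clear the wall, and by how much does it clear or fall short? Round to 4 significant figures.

v_x = 70.20 cos 55.00° = 40.265 m/s; v_y0 = 70.20 sin 55.00° = 57.504 m/s.
Time to reach the wall: t = 222.7 / 40.265 = 5.5309 s.
Height at that point: y = 57.504×5.5309 − 4.905×5.5309² = 168.00 m.
That is 234.4 − 168.00 = 66.40 m below the top of the wall, so the projectile does not clear it.

No — it falls 66.40 m short of clearing the wall.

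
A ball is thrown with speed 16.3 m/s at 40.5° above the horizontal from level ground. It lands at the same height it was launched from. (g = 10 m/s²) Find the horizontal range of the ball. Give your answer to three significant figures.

26.2 m

Components: v_x = 16.3 cos 40.5° = 12.39 m/s, v_y = 16.3 sin 40.5° = 10.59 m/s.
Time of flight (same landing height): t = 2 v_y / g = 2 × 10.59 / 10 = 2.118 s.
Range: R = v_x · t = 12.39 × 2.118 = 26.2 m.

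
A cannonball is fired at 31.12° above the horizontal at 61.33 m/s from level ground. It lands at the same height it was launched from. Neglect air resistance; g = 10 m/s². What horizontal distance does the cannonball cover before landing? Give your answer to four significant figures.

Components: v_x = 61.33 cos 31.12° = 52.504 m/s, v_y = 61.33 sin 31.12° = 31.697 m/s.
Time of flight (same landing height): t = 2 v_y / g = 2 × 31.697 / 10 = 6.3394 s.
Range: R = v_x · t = 52.504 × 6.3394 = 332.8 m.

332.8 m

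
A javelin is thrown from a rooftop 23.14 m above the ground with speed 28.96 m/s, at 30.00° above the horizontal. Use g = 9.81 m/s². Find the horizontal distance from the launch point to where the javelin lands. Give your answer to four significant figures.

Components: v_x = 28.96 cos 30.00° = 25.080 m/s, v_y = 28.96 sin 30.00° = 14.480 m/s.
Vertical: 0 = 23.14 + 14.480 t − ½(9.81) t² ⇒ 4.905 t² − 14.480 t − 23.14 = 0.
t = [14.480 + √(209.67 + 454.01)] / 9.810 = 4.1021 s.
Horizontal: R = v_x · t = 25.080 × 4.1021 = 102.9 m.

102.9 m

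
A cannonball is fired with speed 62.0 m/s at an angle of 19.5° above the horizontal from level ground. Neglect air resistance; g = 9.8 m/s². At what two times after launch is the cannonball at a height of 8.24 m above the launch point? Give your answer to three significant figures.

v_y0 = 62.0 sin 19.5° = 20.70 m/s.
Set y = v_y0 t − ½ g t² = 8.24: 4.900 t² − 20.70 t + 8.24 = 0.
t = [20.70 ± √(428.5 − 161.5)] / 9.8 = (20.70 ± 16.34) / 9.8, giving t = 0.445 s or t = 3.78 s.
So the cannonball is at 8.24 m at t = 0.445 s (rising) and t = 3.78 s (falling).

0.445 s and 3.78 s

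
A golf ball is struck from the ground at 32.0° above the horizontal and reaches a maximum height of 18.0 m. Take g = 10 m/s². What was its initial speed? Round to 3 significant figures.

At maximum height v_y = 0, so (v₀ sin θ)² = 2 g H.
v₀ sin 32.0° = √(2 × 10 × 18.0) = 18.97 m/s.
v₀ = 18.97 / sin 32.0° = 18.97 / 0.5299 = 35.8 m/s.

35.8 m/s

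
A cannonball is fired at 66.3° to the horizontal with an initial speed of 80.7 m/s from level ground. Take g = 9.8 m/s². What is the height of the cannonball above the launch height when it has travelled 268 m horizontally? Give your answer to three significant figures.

276 m

v_x = 80.7 cos 66.3° = 32.44 m/s, v_y0 = 80.7 sin 66.3° = 73.89 m/s.
Time to reach x = 268 m: t = x / v_x = 268 / 32.44 = 8.261 s.
y = v_y0 t − ½ g t² = 73.89×8.261 − 4.900×8.261² = 276 m.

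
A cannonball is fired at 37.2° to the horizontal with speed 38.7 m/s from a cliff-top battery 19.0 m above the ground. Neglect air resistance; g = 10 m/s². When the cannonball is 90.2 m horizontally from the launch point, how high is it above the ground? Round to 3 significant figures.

44.7 m

v_x = 38.7 cos 37.2° = 30.83 m/s, v_y0 = 38.7 sin 37.2° = 23.40 m/s.
Time to reach x = 90.2 m: t = x / v_x = 90.2 / 30.83 = 2.926 s.
y = 19.0 + v_y0 t − ½ g t² = 19.0 + 23.40×2.926 − 5.000×2.926² = 44.7 m.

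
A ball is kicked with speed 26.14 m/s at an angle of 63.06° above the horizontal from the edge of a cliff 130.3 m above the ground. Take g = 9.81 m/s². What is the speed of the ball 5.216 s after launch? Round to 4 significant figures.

30.28 m/s

v_x = 26.14 cos 63.06° = 11.843 m/s (constant).
v_y(t) = 26.14 sin 63.06° − g t = 23.303 − 9.81 × 5.216 = -27.866 m/s.
Speed = √(v_x² + v_y²) = √(140.26 + 776.51) = 30.28 m/s.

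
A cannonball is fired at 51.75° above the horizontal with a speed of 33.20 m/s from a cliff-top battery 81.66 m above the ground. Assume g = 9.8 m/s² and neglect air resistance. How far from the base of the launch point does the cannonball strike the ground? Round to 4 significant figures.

154.8 m

Components: v_x = 33.20 cos 51.75° = 20.554 m/s, v_y = 33.20 sin 51.75° = 26.073 m/s.
Vertical: 0 = 81.66 + 26.073 t − ½(9.8) t² ⇒ 4.900 t² − 26.073 t − 81.66 = 0.
t = [26.073 + √(679.80 + 1600.5)] / 9.800 = 7.5332 s.
Horizontal: R = v_x · t = 20.554 × 7.5332 = 154.8 m.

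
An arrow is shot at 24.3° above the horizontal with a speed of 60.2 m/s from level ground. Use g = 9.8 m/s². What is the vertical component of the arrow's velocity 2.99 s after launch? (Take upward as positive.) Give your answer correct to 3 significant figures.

Initial vertical component: v_y0 = 60.2 sin 24.3° = 24.77 m/s.
v_y(t) = v_y0 − g t = 24.77 − 9.8 × 2.99 = -4.53 m/s.

-4.53 m/s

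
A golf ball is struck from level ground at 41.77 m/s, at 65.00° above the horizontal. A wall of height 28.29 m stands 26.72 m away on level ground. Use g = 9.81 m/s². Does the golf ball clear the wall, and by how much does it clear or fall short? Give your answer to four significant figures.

v_x = 41.77 cos 65.00° = 17.653 m/s; v_y0 = 41.77 sin 65.00° = 37.856 m/s.
Time to reach the wall: t = 26.72 / 17.653 = 1.5136 s.
Height at that point: y = 37.856×1.5136 − 4.905×1.5136² = 46.062 m.
That is 46.062 − 28.29 = 17.77 m above the top of the wall, so the golf ball clears it.

Yes — it clears the wall by 17.77 m.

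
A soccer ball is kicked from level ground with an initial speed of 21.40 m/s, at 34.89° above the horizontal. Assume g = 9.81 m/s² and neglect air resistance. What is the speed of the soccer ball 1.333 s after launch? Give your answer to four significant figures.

v_x = 21.40 cos 34.89° = 17.553 m/s (constant).
v_y(t) = 21.40 sin 34.89° − g t = 12.241 − 9.81 × 1.333 = -0.83573 m/s.
Speed = √(v_x² + v_y²) = √(308.11 + 0.69844) = 17.57 m/s.

17.57 m/s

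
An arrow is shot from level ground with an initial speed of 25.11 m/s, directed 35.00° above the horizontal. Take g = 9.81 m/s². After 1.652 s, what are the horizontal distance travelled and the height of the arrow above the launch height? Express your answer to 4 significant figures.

v_x = 25.11 cos 35.00° = 20.569 m/s; v_y0 = 25.11 sin 35.00° = 14.403 m/s.
x = v_x t = 20.569 × 1.652 = 33.98 m.
y = v_y0 t − ½ g t² = 14.403×1.652 − 4.905×1.652² = 10.41 m.

x = 33.98 m, y = 10.41 m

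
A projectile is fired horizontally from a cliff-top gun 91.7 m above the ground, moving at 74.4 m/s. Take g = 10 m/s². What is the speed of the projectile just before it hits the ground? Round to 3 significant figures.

Fall time: t = √(2 × 91.7 / 10) = 4.283 s.
At impact: v_x = 74.4 m/s (unchanged), v_y = g t = 10 × 4.283 = 42.83 m/s.
Speed = √(v_x² + v_y²) = √(5535 + 1834) = 85.8 m/s.

85.8 m/s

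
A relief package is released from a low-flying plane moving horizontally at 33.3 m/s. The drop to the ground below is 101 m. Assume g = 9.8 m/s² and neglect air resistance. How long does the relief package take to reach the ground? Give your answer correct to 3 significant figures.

The horizontal speed doesn't affect the fall. With v_y0 = 0, h = ½ g t².
t = √(2 × 101 / 9.8) = √20.61 = 4.54 s.

4.54 s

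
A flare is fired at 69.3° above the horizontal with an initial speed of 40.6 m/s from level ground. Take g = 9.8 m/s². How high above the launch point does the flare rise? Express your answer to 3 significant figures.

Vertical component of launch velocity: v_y = 40.6 sin 69.3° = 37.98 m/s.
At the highest point the vertical velocity is zero, so v_y² = 2 g h_max.
h_max = (37.98)² / (2 × 9.8) = 1442 / 19.60 = 73.6 m.

73.6 m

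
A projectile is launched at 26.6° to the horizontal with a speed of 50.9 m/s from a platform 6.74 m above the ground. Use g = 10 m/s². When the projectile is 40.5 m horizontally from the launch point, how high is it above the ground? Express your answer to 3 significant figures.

23.1 m

v_x = 50.9 cos 26.6° = 45.51 m/s, v_y0 = 50.9 sin 26.6° = 22.79 m/s.
Time to reach x = 40.5 m: t = x / v_x = 40.5 / 45.51 = 0.8899 s.
y = 6.74 + v_y0 t − ½ g t² = 6.74 + 22.79×0.8899 − 5.000×0.8899² = 23.1 m.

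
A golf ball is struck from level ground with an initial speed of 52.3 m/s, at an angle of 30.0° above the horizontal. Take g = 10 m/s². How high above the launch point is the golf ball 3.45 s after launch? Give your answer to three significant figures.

v_y0 = 52.3 sin 30.0° = 26.15 m/s.
y(t) = v_y0 t − ½ g t² = 26.15×3.45 − 5.000×3.45² = 30.7 m.

30.7 m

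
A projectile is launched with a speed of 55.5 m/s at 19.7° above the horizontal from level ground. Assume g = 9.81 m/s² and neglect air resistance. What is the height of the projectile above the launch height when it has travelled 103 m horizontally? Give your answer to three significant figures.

17.8 m

v_x = 55.5 cos 19.7° = 52.25 m/s, v_y0 = 55.5 sin 19.7° = 18.71 m/s.
Time to reach x = 103 m: t = x / v_x = 103 / 52.25 = 1.971 s.
y = v_y0 t − ½ g t² = 18.71×1.971 − 4.905×1.971² = 17.8 m.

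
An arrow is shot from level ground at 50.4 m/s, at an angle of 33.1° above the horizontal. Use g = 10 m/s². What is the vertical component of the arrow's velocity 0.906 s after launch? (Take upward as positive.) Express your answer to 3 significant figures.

18.5 m/s

Initial vertical component: v_y0 = 50.4 sin 33.1° = 27.52 m/s.
v_y(t) = v_y0 − g t = 27.52 − 10 × 0.906 = 18.5 m/s.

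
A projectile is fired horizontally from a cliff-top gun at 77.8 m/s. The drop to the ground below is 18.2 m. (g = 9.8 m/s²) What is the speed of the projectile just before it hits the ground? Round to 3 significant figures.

80.1 m/s

Fall time: t = √(2 × 18.2 / 9.8) = 1.927 s.
At impact: v_x = 77.8 m/s (unchanged), v_y = g t = 9.8 × 1.927 = 18.88 m/s.
Speed = √(v_x² + v_y²) = √(6053 + 356.5) = 80.1 m/s.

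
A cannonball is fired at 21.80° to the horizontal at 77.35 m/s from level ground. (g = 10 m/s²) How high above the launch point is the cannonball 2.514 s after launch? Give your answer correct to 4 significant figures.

v_y0 = 77.35 sin 21.80° = 28.725 m/s.
y(t) = v_y0 t − ½ g t² = 28.725×2.514 − 5.000×2.514² = 40.61 m.

40.61 m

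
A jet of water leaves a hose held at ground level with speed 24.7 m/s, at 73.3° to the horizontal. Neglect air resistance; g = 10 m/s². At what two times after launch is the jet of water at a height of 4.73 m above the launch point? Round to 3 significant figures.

v_y0 = 24.7 sin 73.3° = 23.66 m/s.
Set y = v_y0 t − ½ g t² = 4.73: 5.000 t² − 23.66 t + 4.73 = 0.
t = [23.66 ± √(559.8 − 94.60)] / 10 = (23.66 ± 21.57) / 10, giving t = 0.209 s or t = 4.52 s.
So the jet of water is at 4.73 m at t = 0.209 s (rising) and t = 4.52 s (falling).

0.209 s and 4.52 s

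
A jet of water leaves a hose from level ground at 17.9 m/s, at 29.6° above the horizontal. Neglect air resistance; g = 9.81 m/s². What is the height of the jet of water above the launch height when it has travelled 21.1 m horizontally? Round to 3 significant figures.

2.97 m

v_x = 17.9 cos 29.6° = 15.56 m/s, v_y0 = 17.9 sin 29.6° = 8.842 m/s.
Time to reach x = 21.1 m: t = x / v_x = 21.1 / 15.56 = 1.356 s.
y = v_y0 t − ½ g t² = 8.842×1.356 − 4.905×1.356² = 2.97 m.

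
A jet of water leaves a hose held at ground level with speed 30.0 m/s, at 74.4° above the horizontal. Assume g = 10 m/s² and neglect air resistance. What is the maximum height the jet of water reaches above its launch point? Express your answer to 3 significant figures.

Vertical component of launch velocity: v_y = 30.0 sin 74.4° = 28.89 m/s.
At the highest point the vertical velocity is zero, so v_y² = 2 g h_max.
h_max = (28.89)² / (2 × 10) = 834.6 / 20.00 = 41.7 m.

41.7 m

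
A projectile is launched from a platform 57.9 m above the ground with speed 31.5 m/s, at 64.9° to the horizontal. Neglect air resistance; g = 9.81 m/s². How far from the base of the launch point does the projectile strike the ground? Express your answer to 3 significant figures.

99.0 m

Components: v_x = 31.5 cos 64.9° = 13.36 m/s, v_y = 31.5 sin 64.9° = 28.53 m/s.
Vertical: 0 = 57.9 + 28.53 t − ½(9.81) t² ⇒ 4.905 t² − 28.53 t − 57.9 = 0.
t = [28.53 + √(814.0 + 1136)] / 9.810 = 7.410 s.
Horizontal: R = v_x · t = 13.36 × 7.410 = 99.0 m.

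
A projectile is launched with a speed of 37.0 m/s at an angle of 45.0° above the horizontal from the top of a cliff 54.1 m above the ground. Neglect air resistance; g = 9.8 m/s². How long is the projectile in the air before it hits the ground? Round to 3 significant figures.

6.93 s

Vertical component: v_y = 37.0 sin 45.0° = 26.16 m/s.
Taking up as positive with launch at y = 54.1 m, landing at y = 0: 0 = 54.1 + 26.16 t − ½(9.8) t².
Solving 4.900 t² − 26.16 t − 54.1 = 0 gives t = [26.16 + √(26.16² + 4·4.900·54.1)] / 9.800 = 6.93 s.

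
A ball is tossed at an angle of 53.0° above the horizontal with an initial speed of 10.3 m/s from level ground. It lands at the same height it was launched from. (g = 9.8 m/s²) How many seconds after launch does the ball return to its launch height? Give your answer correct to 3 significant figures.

Vertical component: v_y = 10.3 sin 53.0° = 8.226 m/s.
For a projectile landing at launch height, time of flight is t = 2 v_y / g = 2 × 8.226 / 9.8 = 1.68 s.

1.68 s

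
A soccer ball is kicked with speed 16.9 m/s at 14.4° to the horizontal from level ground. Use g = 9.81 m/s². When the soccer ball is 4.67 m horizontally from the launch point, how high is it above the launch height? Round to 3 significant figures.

0.800 m

v_x = 16.9 cos 14.4° = 16.37 m/s, v_y0 = 16.9 sin 14.4° = 4.203 m/s.
Time to reach x = 4.67 m: t = x / v_x = 4.67 / 16.37 = 0.2853 s.
y = v_y0 t − ½ g t² = 4.203×0.2853 − 4.905×0.2853² = 0.800 m.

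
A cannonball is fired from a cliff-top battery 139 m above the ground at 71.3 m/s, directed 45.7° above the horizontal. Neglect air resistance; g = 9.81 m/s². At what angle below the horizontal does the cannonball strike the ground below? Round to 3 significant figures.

55.7°

v_x = 71.3 cos 45.7° = 49.80 m/s.
At impact |v_y| = √(v_y0² + 2 g h) = √(51.03² + 2×9.81×139) = 73.02 m/s.
Angle below horizontal = arctan(|v_y| / v_x) = arctan(73.02 / 49.80) = 55.7°.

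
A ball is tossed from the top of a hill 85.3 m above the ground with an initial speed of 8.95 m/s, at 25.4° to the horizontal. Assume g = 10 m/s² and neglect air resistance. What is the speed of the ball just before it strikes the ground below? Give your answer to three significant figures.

42.3 m/s

v_x = 8.95 cos 25.4° = 8.085 m/s is unchanged throughout.
For the vertical component, v_y² = v_y0² + 2 g h = (3.839)² + 2×10×85.3 = 1721, so |v_y| = 41.48 m/s.
Impact speed = √(v_x² + v_y²) = √(65.37 + 1721) = 42.3 m/s.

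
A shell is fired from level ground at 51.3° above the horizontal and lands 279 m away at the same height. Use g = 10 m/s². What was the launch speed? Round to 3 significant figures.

On level ground, R = v₀² sin(2θ) / g, so v₀ = √(R g / sin 2θ).
sin(2 × 51.3°) = 0.9759.
v₀ = √(279 × 10 / 0.9759) = √2859 = 53.5 m/s.

53.5 m/s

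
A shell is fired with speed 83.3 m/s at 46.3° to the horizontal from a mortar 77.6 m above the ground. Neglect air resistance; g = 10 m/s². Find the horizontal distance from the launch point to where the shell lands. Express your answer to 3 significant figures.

Components: v_x = 83.3 cos 46.3° = 57.55 m/s, v_y = 83.3 sin 46.3° = 60.22 m/s.
Vertical: 0 = 77.6 + 60.22 t − ½(10) t² ⇒ 5.000 t² − 60.22 t − 77.6 = 0.
t = [60.22 + √(3626 + 1552)] / 10.00 = 13.22 s.
Horizontal: R = v_x · t = 57.55 × 13.22 = 761 m.

761 m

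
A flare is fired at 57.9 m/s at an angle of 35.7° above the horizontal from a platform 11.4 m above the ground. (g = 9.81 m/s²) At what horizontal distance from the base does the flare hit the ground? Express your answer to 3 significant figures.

339 m

Components: v_x = 57.9 cos 35.7° = 47.02 m/s, v_y = 57.9 sin 35.7° = 33.79 m/s.
Vertical: 0 = 11.4 + 33.79 t − ½(9.81) t² ⇒ 4.905 t² − 33.79 t − 11.4 = 0.
t = [33.79 + √(1142 + 223.7)] / 9.810 = 7.212 s.
Horizontal: R = v_x · t = 47.02 × 7.212 = 339 m.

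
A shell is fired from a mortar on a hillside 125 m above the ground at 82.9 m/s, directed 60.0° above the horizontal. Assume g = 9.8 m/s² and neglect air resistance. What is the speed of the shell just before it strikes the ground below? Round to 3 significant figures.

v_x = 82.9 cos 60.0° = 41.45 m/s is unchanged throughout.
For the vertical component, v_y² = v_y0² + 2 g h = (71.79)² + 2×9.8×125 = 7604, so |v_y| = 87.20 m/s.
Impact speed = √(v_x² + v_y²) = √(1718 + 7604) = 96.6 m/s.

96.6 m/s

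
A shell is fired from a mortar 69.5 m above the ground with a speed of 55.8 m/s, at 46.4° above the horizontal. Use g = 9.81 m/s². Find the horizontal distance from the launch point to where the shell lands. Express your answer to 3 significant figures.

373 m

Components: v_x = 55.8 cos 46.4° = 38.48 m/s, v_y = 55.8 sin 46.4° = 40.41 m/s.
Vertical: 0 = 69.5 + 40.41 t − ½(9.81) t² ⇒ 4.905 t² − 40.41 t − 69.5 = 0.
t = [40.41 + √(1633 + 1364)] / 9.810 = 9.700 s.
Horizontal: R = v_x · t = 38.48 × 9.700 = 373 m.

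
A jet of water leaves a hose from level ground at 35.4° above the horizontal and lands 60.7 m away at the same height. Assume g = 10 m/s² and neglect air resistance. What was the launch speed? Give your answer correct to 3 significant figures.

On level ground, R = v₀² sin(2θ) / g, so v₀ = √(R g / sin 2θ).
sin(2 × 35.4°) = 0.9444.
v₀ = √(60.7 × 10 / 0.9444) = √642.7 = 25.4 m/s.

25.4 m/s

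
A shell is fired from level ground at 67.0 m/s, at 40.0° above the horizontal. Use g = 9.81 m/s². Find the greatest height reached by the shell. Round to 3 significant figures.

Vertical component of launch velocity: v_y = 67.0 sin 40.0° = 43.07 m/s.
At the highest point the vertical velocity is zero, so v_y² = 2 g h_max.
h_max = (43.07)² / (2 × 9.81) = 1855 / 19.62 = 94.5 m.

94.5 m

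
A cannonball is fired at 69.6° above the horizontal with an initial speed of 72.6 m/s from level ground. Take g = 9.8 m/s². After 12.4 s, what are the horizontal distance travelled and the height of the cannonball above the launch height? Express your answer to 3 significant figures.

x = 314 m, y = 90.4 m

v_x = 72.6 cos 69.6° = 25.31 m/s; v_y0 = 72.6 sin 69.6° = 68.05 m/s.
x = v_x t = 25.31 × 12.4 = 314 m.
y = v_y0 t − ½ g t² = 68.05×12.4 − 4.900×12.4² = 90.4 m.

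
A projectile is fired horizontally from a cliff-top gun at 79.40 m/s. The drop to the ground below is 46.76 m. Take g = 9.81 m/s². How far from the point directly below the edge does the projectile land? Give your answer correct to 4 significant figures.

Initial vertical velocity is zero, so the fall time comes from h = ½ g t²: t = √(2 × 46.76 / 9.81) = 3.0876 s.
Horizontal motion is uniform at 79.40 m/s, so x = 79.40 × 3.0876 = 245.2 m.

245.2 m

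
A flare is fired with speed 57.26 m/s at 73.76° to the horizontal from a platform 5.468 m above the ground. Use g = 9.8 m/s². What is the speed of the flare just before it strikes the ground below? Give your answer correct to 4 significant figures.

v_x = 57.26 cos 73.76° = 16.013 m/s is unchanged throughout.
For the vertical component, v_y² = v_y0² + 2 g h = (54.975)² + 2×9.8×5.468 = 3129.4, so |v_y| = 55.941 m/s.
Impact speed = √(v_x² + v_y²) = √(256.42 + 3129.4) = 58.19 m/s.

58.19 m/s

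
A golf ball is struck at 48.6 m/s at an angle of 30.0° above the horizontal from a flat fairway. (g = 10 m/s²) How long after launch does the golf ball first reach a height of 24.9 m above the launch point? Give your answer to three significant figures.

v_y0 = 48.6 sin 30.0° = 24.30 m/s.
Set y = v_y0 t − ½ g t² = 24.9: 5.000 t² − 24.30 t + 24.9 = 0.
t = [24.30 ± √(590.5 − 498.0)] / 10 = (24.30 ± 9.618) / 10, giving t = 1.47 s or t = 3.39 s.
The golf ball is on the way up at the first time, so t = 1.47 s.

1.47 s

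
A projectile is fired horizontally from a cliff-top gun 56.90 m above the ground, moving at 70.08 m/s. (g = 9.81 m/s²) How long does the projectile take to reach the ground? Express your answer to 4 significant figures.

3.406 s

The horizontal speed doesn't affect the fall. With v_y0 = 0, h = ½ g t².
t = √(2 × 56.90 / 9.81) = √11.600 = 3.406 s.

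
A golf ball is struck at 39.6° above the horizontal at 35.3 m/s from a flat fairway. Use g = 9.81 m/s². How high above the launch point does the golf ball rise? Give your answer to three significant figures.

Vertical component of launch velocity: v_y = 35.3 sin 39.6° = 22.50 m/s.
At the highest point the vertical velocity is zero, so v_y² = 2 g h_max.
h_max = (22.50)² / (2 × 9.81) = 506.2 / 19.62 = 25.8 m.

25.8 m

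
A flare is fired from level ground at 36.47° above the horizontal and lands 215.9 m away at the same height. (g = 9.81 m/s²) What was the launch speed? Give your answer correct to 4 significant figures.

47.07 m/s

On level ground, R = v₀² sin(2θ) / g, so v₀ = √(R g / sin 2θ).
sin(2 × 36.47°) = 0.9560.
v₀ = √(215.9 × 9.81 / 0.9560) = √2215.5 = 47.07 m/s.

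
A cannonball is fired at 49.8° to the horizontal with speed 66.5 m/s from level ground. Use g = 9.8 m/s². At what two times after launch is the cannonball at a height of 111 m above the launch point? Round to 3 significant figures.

3.13 s and 7.23 s

v_y0 = 66.5 sin 49.8° = 50.79 m/s.
Set y = v_y0 t − ½ g t² = 111: 4.900 t² − 50.79 t + 111 = 0.
t = [50.79 ± √(2580 − 2176)] / 9.8 = (50.79 ± 20.10) / 9.8, giving t = 3.13 s or t = 7.23 s.
So the cannonball is at 111 m at t = 3.13 s (rising) and t = 7.23 s (falling).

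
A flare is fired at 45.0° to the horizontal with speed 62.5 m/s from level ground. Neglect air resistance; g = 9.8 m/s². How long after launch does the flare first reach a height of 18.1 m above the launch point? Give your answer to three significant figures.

0.430 s

v_y0 = 62.5 sin 45.0° = 44.19 m/s.
Set y = v_y0 t − ½ g t² = 18.1: 4.900 t² − 44.19 t + 18.1 = 0.
t = [44.19 ± √(1953 − 354.8)] / 9.8 = (44.19 ± 39.98) / 9.8, giving t = 0.430 s or t = 8.59 s.
The flare is on the way up at the first time, so t = 0.430 s.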